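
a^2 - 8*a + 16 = (a - 4)^2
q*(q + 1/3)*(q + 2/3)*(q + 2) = q^4 + 3*q^3 + 20*q^2/9 + 4*q/9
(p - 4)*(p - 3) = p^2 - 7*p + 12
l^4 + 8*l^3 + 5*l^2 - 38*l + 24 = (l - 1)^2*(l + 4)*(l + 6)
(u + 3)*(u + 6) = u^2 + 9*u + 18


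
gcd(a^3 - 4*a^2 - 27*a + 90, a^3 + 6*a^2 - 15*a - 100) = a + 5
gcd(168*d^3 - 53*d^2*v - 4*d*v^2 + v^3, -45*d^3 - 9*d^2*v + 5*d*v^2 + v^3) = -3*d + v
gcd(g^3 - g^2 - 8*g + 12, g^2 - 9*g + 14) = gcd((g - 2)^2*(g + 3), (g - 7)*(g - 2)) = g - 2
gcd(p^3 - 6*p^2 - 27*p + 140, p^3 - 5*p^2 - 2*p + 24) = p - 4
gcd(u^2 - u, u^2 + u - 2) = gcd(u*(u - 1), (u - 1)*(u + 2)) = u - 1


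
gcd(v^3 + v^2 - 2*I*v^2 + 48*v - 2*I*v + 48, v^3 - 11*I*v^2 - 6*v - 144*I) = v - 8*I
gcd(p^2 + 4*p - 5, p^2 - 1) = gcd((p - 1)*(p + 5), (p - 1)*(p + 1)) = p - 1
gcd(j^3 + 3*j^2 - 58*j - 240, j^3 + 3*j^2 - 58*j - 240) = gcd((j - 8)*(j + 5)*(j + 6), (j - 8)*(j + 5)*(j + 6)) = j^3 + 3*j^2 - 58*j - 240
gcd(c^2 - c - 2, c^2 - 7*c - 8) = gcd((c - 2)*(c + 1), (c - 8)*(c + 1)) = c + 1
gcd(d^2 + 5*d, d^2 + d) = d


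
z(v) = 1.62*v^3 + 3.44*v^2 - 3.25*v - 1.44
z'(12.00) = 779.15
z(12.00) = 3254.28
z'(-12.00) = 614.03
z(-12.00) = -2266.44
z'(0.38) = 0.07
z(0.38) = -2.09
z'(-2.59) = 11.53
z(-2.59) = 1.91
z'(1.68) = 22.03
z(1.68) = 10.49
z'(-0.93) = -5.44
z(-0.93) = 3.25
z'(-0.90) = -5.51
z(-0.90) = 3.09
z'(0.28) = -0.94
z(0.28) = -2.04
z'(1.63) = 20.88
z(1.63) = 9.42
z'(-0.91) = -5.49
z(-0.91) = 3.15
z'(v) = 4.86*v^2 + 6.88*v - 3.25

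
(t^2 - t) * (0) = 0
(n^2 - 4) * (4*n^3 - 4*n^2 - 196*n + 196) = 4*n^5 - 4*n^4 - 212*n^3 + 212*n^2 + 784*n - 784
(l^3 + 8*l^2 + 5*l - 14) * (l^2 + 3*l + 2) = l^5 + 11*l^4 + 31*l^3 + 17*l^2 - 32*l - 28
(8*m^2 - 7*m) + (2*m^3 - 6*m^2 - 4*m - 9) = 2*m^3 + 2*m^2 - 11*m - 9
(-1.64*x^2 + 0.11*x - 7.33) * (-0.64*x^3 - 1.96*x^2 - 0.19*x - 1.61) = 1.0496*x^5 + 3.144*x^4 + 4.7872*x^3 + 16.9863*x^2 + 1.2156*x + 11.8013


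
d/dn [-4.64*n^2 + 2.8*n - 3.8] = 2.8 - 9.28*n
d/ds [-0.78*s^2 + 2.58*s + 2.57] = 2.58 - 1.56*s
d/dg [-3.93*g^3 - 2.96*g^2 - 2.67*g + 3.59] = -11.79*g^2 - 5.92*g - 2.67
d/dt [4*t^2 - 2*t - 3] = 8*t - 2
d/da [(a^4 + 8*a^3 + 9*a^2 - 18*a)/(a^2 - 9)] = 2*(a^3 - 2*a^2 - 15*a + 9)/(a^2 - 6*a + 9)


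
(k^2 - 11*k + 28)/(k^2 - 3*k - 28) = (k - 4)/(k + 4)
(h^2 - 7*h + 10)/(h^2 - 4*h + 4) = (h - 5)/(h - 2)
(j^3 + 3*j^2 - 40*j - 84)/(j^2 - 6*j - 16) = (j^2 + j - 42)/(j - 8)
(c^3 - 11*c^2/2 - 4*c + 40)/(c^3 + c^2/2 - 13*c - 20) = (c - 4)/(c + 2)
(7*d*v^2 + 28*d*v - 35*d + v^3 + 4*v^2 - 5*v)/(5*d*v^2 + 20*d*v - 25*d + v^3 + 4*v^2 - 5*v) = (7*d + v)/(5*d + v)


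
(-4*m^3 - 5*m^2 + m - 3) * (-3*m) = 12*m^4 + 15*m^3 - 3*m^2 + 9*m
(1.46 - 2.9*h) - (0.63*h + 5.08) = -3.53*h - 3.62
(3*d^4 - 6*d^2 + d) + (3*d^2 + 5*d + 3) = 3*d^4 - 3*d^2 + 6*d + 3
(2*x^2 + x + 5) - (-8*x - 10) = 2*x^2 + 9*x + 15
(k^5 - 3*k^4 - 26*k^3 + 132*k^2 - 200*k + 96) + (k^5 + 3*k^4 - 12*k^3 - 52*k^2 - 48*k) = 2*k^5 - 38*k^3 + 80*k^2 - 248*k + 96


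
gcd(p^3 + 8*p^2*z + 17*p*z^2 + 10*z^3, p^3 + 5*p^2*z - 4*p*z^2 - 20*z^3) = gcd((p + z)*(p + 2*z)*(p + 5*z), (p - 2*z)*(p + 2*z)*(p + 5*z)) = p^2 + 7*p*z + 10*z^2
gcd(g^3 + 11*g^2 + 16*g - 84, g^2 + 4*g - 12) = g^2 + 4*g - 12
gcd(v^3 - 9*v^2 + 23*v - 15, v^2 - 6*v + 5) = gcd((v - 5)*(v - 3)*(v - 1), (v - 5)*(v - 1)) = v^2 - 6*v + 5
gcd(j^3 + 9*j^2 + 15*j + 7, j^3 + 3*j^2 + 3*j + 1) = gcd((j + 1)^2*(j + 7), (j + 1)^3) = j^2 + 2*j + 1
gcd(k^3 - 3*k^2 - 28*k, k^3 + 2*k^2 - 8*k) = k^2 + 4*k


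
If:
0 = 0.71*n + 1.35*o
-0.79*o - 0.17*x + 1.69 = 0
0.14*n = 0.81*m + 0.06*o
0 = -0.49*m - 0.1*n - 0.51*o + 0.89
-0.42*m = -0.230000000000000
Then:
No Solution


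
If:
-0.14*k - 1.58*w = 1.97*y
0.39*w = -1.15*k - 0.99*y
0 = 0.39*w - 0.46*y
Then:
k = 0.00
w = 0.00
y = 0.00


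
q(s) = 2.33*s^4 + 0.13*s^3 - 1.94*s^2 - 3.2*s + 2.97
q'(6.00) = 2000.68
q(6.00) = 2961.69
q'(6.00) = 2000.68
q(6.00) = 2961.69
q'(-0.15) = -2.64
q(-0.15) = 3.41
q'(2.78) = 189.27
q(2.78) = 121.04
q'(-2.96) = -230.01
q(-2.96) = 170.94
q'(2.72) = 176.68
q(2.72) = 110.06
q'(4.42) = 792.06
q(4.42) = 851.44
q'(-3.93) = -547.64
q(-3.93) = 533.50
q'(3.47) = 377.44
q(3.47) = 311.75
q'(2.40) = 118.57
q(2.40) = 63.22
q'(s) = 9.32*s^3 + 0.39*s^2 - 3.88*s - 3.2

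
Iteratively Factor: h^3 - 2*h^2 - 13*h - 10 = (h - 5)*(h^2 + 3*h + 2) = (h - 5)*(h + 2)*(h + 1)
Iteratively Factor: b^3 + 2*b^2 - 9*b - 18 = (b + 2)*(b^2 - 9) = (b + 2)*(b + 3)*(b - 3)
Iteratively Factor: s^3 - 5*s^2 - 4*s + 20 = (s - 5)*(s^2 - 4) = (s - 5)*(s - 2)*(s + 2)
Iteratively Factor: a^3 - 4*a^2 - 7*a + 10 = (a - 1)*(a^2 - 3*a - 10) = (a - 1)*(a + 2)*(a - 5)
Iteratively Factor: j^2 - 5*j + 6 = (j - 3)*(j - 2)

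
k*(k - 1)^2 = k^3 - 2*k^2 + k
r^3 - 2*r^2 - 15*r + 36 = (r - 3)^2*(r + 4)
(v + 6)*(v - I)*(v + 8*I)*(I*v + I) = I*v^4 - 7*v^3 + 7*I*v^3 - 49*v^2 + 14*I*v^2 - 42*v + 56*I*v + 48*I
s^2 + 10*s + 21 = (s + 3)*(s + 7)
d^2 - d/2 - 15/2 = (d - 3)*(d + 5/2)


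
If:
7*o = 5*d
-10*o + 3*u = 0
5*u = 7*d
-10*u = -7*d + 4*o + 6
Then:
No Solution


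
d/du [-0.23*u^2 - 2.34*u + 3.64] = -0.46*u - 2.34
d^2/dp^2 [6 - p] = 0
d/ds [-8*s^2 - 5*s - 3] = -16*s - 5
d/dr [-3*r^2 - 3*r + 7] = -6*r - 3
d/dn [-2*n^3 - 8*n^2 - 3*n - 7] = -6*n^2 - 16*n - 3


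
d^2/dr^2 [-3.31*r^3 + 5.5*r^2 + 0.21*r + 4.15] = 11.0 - 19.86*r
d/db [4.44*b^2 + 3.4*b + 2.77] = 8.88*b + 3.4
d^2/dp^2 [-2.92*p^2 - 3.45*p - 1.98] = -5.84000000000000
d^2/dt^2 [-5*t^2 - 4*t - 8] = -10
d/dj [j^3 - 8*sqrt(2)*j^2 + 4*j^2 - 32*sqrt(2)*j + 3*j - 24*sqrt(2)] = 3*j^2 - 16*sqrt(2)*j + 8*j - 32*sqrt(2) + 3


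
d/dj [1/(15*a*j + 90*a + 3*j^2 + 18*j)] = (-5*a - 2*j - 6)/(3*(5*a*j + 30*a + j^2 + 6*j)^2)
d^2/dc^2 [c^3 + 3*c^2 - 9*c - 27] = 6*c + 6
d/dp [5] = 0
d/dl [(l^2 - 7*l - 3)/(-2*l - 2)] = (-l^2/2 - l + 2)/(l^2 + 2*l + 1)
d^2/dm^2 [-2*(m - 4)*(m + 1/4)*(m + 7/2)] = 1 - 12*m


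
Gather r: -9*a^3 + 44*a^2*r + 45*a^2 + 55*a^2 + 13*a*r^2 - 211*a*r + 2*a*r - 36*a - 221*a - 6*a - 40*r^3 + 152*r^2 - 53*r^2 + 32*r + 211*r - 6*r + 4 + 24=-9*a^3 + 100*a^2 - 263*a - 40*r^3 + r^2*(13*a + 99) + r*(44*a^2 - 209*a + 237) + 28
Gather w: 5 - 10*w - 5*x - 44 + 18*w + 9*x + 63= 8*w + 4*x + 24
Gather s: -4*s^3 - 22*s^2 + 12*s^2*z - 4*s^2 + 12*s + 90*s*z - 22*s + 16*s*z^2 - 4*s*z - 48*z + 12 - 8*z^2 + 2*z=-4*s^3 + s^2*(12*z - 26) + s*(16*z^2 + 86*z - 10) - 8*z^2 - 46*z + 12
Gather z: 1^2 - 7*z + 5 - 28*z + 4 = 10 - 35*z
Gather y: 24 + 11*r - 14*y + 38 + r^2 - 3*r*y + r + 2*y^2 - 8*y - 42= r^2 + 12*r + 2*y^2 + y*(-3*r - 22) + 20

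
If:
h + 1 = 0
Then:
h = -1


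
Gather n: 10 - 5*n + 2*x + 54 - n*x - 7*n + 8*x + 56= n*(-x - 12) + 10*x + 120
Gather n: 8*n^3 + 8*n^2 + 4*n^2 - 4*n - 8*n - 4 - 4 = 8*n^3 + 12*n^2 - 12*n - 8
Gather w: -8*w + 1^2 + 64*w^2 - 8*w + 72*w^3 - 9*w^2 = 72*w^3 + 55*w^2 - 16*w + 1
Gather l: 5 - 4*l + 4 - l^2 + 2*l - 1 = -l^2 - 2*l + 8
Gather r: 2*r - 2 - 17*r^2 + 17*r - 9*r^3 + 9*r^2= -9*r^3 - 8*r^2 + 19*r - 2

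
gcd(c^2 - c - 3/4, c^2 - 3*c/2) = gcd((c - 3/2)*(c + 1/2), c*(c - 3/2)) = c - 3/2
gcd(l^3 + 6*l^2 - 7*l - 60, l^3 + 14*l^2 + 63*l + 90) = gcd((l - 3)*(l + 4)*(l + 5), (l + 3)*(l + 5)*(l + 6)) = l + 5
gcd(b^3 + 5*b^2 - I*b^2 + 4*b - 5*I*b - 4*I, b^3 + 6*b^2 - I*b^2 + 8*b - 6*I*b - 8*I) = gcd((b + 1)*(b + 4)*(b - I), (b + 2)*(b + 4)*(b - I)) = b^2 + b*(4 - I) - 4*I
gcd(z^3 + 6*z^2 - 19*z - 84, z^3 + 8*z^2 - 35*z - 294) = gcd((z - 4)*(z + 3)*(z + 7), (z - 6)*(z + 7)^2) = z + 7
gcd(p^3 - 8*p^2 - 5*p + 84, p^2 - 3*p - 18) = p + 3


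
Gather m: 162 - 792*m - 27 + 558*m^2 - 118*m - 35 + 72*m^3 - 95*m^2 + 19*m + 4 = 72*m^3 + 463*m^2 - 891*m + 104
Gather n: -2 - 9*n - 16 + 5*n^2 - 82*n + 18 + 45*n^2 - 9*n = 50*n^2 - 100*n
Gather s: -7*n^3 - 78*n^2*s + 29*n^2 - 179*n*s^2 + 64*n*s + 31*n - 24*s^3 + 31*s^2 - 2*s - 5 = -7*n^3 + 29*n^2 + 31*n - 24*s^3 + s^2*(31 - 179*n) + s*(-78*n^2 + 64*n - 2) - 5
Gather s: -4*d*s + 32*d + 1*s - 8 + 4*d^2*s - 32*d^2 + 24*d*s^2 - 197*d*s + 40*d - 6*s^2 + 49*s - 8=-32*d^2 + 72*d + s^2*(24*d - 6) + s*(4*d^2 - 201*d + 50) - 16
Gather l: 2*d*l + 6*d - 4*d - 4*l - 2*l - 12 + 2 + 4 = 2*d + l*(2*d - 6) - 6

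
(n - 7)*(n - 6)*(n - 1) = n^3 - 14*n^2 + 55*n - 42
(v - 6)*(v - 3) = v^2 - 9*v + 18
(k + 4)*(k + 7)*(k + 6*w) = k^3 + 6*k^2*w + 11*k^2 + 66*k*w + 28*k + 168*w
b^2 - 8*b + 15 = (b - 5)*(b - 3)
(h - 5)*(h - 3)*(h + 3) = h^3 - 5*h^2 - 9*h + 45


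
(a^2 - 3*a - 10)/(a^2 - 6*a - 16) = (a - 5)/(a - 8)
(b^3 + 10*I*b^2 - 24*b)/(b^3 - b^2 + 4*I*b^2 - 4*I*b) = (b + 6*I)/(b - 1)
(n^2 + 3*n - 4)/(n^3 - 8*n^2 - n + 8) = (n + 4)/(n^2 - 7*n - 8)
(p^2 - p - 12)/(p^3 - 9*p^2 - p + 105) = (p - 4)/(p^2 - 12*p + 35)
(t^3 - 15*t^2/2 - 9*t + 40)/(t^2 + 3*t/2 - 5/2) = (t^2 - 10*t + 16)/(t - 1)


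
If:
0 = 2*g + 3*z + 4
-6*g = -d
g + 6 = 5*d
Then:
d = 36/29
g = 6/29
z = -128/87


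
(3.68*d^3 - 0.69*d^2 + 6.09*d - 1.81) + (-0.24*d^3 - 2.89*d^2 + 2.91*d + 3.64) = 3.44*d^3 - 3.58*d^2 + 9.0*d + 1.83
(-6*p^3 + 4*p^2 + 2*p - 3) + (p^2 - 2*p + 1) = -6*p^3 + 5*p^2 - 2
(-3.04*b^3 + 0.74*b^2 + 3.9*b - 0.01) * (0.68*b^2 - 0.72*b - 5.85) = -2.0672*b^5 + 2.692*b^4 + 19.9032*b^3 - 7.1438*b^2 - 22.8078*b + 0.0585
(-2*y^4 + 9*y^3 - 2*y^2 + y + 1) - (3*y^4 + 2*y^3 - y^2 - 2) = -5*y^4 + 7*y^3 - y^2 + y + 3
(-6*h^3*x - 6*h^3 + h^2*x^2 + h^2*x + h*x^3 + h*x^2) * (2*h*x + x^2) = -12*h^4*x^2 - 12*h^4*x - 4*h^3*x^3 - 4*h^3*x^2 + 3*h^2*x^4 + 3*h^2*x^3 + h*x^5 + h*x^4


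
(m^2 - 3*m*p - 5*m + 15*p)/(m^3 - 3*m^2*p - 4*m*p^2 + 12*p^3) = (5 - m)/(-m^2 + 4*p^2)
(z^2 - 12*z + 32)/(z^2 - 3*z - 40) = (z - 4)/(z + 5)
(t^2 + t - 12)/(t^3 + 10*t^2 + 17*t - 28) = (t - 3)/(t^2 + 6*t - 7)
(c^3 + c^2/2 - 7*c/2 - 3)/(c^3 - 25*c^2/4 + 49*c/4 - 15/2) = 2*(2*c^2 + 5*c + 3)/(4*c^2 - 17*c + 15)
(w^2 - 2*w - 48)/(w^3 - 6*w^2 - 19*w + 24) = (w + 6)/(w^2 + 2*w - 3)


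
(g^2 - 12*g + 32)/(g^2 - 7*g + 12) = (g - 8)/(g - 3)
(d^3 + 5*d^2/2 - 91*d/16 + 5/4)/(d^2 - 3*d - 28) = (16*d^2 - 24*d + 5)/(16*(d - 7))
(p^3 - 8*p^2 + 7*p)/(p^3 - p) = (p - 7)/(p + 1)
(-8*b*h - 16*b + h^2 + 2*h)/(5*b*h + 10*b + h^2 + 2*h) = (-8*b + h)/(5*b + h)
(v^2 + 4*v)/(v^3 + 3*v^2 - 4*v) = 1/(v - 1)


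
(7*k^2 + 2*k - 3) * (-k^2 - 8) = -7*k^4 - 2*k^3 - 53*k^2 - 16*k + 24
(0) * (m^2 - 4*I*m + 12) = 0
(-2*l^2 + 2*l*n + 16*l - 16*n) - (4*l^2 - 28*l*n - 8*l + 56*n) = -6*l^2 + 30*l*n + 24*l - 72*n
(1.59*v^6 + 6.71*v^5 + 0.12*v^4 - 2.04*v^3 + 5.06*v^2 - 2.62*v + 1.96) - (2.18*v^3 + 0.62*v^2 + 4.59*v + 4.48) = 1.59*v^6 + 6.71*v^5 + 0.12*v^4 - 4.22*v^3 + 4.44*v^2 - 7.21*v - 2.52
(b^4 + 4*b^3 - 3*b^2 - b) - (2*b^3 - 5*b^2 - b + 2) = b^4 + 2*b^3 + 2*b^2 - 2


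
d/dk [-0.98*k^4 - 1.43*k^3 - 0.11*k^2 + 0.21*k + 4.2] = -3.92*k^3 - 4.29*k^2 - 0.22*k + 0.21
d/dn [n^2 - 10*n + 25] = 2*n - 10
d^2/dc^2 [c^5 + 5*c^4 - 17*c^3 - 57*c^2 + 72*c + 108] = 20*c^3 + 60*c^2 - 102*c - 114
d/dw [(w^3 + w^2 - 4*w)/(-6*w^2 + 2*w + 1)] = (-6*w^4 + 4*w^3 - 19*w^2 + 2*w - 4)/(36*w^4 - 24*w^3 - 8*w^2 + 4*w + 1)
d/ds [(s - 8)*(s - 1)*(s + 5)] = 3*s^2 - 8*s - 37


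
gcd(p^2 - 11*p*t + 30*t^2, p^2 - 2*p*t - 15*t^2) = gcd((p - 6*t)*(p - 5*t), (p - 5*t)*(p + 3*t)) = p - 5*t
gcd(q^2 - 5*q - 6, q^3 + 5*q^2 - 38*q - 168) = q - 6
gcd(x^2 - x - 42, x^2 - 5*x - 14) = x - 7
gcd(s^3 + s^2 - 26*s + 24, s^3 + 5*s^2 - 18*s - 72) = s^2 + 2*s - 24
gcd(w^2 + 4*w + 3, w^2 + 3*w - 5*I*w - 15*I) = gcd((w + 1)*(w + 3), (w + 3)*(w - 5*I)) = w + 3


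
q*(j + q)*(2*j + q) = 2*j^2*q + 3*j*q^2 + q^3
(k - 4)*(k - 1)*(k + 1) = k^3 - 4*k^2 - k + 4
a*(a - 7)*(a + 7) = a^3 - 49*a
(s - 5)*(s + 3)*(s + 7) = s^3 + 5*s^2 - 29*s - 105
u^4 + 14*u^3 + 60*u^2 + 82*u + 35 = (u + 1)^2*(u + 5)*(u + 7)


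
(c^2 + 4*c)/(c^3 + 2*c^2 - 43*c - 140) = c/(c^2 - 2*c - 35)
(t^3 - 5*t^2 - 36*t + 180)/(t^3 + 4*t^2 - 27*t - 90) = (t - 6)/(t + 3)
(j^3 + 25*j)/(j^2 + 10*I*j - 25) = j*(j - 5*I)/(j + 5*I)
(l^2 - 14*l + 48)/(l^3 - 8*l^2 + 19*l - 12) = (l^2 - 14*l + 48)/(l^3 - 8*l^2 + 19*l - 12)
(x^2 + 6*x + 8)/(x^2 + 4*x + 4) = (x + 4)/(x + 2)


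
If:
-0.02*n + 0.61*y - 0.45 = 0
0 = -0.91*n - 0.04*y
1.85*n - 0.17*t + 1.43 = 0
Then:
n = -0.03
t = 8.06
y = 0.74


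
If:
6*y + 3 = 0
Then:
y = -1/2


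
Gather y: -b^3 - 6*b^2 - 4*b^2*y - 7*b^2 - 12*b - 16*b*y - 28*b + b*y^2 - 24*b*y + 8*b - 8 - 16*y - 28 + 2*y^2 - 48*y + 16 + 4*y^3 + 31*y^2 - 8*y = -b^3 - 13*b^2 - 32*b + 4*y^3 + y^2*(b + 33) + y*(-4*b^2 - 40*b - 72) - 20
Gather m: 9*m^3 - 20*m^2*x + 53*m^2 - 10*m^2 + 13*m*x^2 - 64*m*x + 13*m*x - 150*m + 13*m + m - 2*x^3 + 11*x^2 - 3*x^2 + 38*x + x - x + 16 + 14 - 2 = 9*m^3 + m^2*(43 - 20*x) + m*(13*x^2 - 51*x - 136) - 2*x^3 + 8*x^2 + 38*x + 28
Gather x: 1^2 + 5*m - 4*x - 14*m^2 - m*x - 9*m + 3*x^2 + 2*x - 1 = -14*m^2 - 4*m + 3*x^2 + x*(-m - 2)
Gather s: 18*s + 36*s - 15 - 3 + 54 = 54*s + 36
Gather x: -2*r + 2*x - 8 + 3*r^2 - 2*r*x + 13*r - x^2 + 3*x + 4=3*r^2 + 11*r - x^2 + x*(5 - 2*r) - 4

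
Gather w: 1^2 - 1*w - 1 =-w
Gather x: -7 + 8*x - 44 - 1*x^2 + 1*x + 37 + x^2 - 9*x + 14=0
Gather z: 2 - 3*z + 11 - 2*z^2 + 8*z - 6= -2*z^2 + 5*z + 7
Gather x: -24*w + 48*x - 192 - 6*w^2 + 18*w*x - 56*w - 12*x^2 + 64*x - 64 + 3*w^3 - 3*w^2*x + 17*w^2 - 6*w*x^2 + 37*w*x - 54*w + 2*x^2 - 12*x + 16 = 3*w^3 + 11*w^2 - 134*w + x^2*(-6*w - 10) + x*(-3*w^2 + 55*w + 100) - 240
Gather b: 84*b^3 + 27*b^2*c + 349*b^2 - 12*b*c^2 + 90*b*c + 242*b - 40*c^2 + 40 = 84*b^3 + b^2*(27*c + 349) + b*(-12*c^2 + 90*c + 242) - 40*c^2 + 40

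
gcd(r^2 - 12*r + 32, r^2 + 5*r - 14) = 1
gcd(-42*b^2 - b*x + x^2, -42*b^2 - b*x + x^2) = -42*b^2 - b*x + x^2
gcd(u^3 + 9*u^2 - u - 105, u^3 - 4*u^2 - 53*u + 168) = u^2 + 4*u - 21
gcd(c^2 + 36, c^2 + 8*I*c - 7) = 1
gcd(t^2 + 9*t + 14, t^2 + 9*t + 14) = t^2 + 9*t + 14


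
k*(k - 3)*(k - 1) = k^3 - 4*k^2 + 3*k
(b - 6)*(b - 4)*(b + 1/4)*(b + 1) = b^4 - 35*b^3/4 + 47*b^2/4 + 55*b/2 + 6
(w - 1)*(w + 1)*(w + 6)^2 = w^4 + 12*w^3 + 35*w^2 - 12*w - 36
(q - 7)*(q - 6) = q^2 - 13*q + 42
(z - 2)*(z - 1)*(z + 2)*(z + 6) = z^4 + 5*z^3 - 10*z^2 - 20*z + 24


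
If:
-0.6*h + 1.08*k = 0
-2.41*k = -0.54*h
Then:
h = 0.00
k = 0.00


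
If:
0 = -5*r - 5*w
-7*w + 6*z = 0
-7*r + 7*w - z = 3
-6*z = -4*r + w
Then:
No Solution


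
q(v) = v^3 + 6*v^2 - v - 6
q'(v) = 3*v^2 + 12*v - 1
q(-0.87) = -1.25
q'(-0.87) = -9.17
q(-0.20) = -5.57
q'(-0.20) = -3.28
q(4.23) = 172.81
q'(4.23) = 103.44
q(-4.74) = 27.05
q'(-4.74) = 9.52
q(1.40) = 7.10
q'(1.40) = 21.68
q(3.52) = 108.44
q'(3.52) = 78.41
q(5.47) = 331.72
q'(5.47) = 154.40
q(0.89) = -1.43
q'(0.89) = 12.06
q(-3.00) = 24.00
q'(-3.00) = -10.00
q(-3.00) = 24.00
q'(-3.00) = -10.00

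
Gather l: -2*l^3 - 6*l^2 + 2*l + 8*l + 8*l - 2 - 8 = -2*l^3 - 6*l^2 + 18*l - 10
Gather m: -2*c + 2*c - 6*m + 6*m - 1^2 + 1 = 0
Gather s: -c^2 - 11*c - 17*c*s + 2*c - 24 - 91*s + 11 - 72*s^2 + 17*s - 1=-c^2 - 9*c - 72*s^2 + s*(-17*c - 74) - 14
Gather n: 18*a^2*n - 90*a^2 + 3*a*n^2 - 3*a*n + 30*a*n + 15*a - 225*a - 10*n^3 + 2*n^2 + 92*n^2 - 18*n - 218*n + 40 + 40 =-90*a^2 - 210*a - 10*n^3 + n^2*(3*a + 94) + n*(18*a^2 + 27*a - 236) + 80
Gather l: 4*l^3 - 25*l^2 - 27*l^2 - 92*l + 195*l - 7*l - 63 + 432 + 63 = 4*l^3 - 52*l^2 + 96*l + 432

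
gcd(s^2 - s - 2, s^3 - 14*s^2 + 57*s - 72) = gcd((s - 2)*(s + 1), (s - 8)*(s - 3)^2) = 1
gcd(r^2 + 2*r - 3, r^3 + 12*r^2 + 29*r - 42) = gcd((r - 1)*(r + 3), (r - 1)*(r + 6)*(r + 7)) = r - 1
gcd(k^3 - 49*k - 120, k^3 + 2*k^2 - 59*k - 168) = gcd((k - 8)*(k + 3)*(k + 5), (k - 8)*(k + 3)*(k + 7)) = k^2 - 5*k - 24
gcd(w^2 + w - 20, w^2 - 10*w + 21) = 1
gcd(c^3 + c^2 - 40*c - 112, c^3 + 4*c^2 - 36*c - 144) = c + 4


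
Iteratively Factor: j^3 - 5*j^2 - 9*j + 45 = (j + 3)*(j^2 - 8*j + 15) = (j - 3)*(j + 3)*(j - 5)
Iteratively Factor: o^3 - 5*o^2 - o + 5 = (o - 5)*(o^2 - 1) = (o - 5)*(o - 1)*(o + 1)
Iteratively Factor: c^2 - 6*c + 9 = (c - 3)*(c - 3)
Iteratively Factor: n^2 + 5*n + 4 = (n + 1)*(n + 4)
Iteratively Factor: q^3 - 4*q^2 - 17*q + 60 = (q + 4)*(q^2 - 8*q + 15) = (q - 3)*(q + 4)*(q - 5)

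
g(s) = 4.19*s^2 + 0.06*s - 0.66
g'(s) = 8.38*s + 0.06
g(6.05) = 153.07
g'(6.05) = 50.76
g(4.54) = 85.98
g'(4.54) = 38.11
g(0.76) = 1.81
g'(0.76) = 6.43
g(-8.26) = 284.72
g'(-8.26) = -69.16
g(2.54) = 26.52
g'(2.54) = 21.35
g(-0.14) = -0.59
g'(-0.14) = -1.11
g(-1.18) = 5.10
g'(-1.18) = -9.83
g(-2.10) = 17.69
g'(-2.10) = -17.54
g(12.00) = 603.42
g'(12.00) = 100.62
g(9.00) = 339.27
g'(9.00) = 75.48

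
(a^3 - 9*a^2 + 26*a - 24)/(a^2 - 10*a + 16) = (a^2 - 7*a + 12)/(a - 8)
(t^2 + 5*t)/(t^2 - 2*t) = (t + 5)/(t - 2)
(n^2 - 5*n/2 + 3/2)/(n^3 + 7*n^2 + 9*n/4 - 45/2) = 2*(n - 1)/(2*n^2 + 17*n + 30)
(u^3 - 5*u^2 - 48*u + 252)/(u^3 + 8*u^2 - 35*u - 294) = (u - 6)/(u + 7)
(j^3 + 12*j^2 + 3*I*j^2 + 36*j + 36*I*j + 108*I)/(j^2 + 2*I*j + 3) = (j^2 + 12*j + 36)/(j - I)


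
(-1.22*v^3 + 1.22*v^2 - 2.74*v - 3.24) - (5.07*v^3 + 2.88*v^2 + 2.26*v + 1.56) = -6.29*v^3 - 1.66*v^2 - 5.0*v - 4.8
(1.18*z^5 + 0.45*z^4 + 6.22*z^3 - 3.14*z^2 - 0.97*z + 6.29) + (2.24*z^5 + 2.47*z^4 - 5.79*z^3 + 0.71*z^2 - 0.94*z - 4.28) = 3.42*z^5 + 2.92*z^4 + 0.43*z^3 - 2.43*z^2 - 1.91*z + 2.01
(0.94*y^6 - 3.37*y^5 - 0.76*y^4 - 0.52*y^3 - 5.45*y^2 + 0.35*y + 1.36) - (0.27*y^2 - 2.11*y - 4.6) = 0.94*y^6 - 3.37*y^5 - 0.76*y^4 - 0.52*y^3 - 5.72*y^2 + 2.46*y + 5.96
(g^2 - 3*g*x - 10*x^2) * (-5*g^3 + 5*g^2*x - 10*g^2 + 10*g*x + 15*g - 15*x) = -5*g^5 + 20*g^4*x - 10*g^4 + 35*g^3*x^2 + 40*g^3*x + 15*g^3 - 50*g^2*x^3 + 70*g^2*x^2 - 60*g^2*x - 100*g*x^3 - 105*g*x^2 + 150*x^3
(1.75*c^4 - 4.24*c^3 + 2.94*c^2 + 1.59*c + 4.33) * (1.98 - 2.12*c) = -3.71*c^5 + 12.4538*c^4 - 14.628*c^3 + 2.4504*c^2 - 6.0314*c + 8.5734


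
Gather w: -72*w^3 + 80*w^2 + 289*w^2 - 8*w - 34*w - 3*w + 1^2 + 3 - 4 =-72*w^3 + 369*w^2 - 45*w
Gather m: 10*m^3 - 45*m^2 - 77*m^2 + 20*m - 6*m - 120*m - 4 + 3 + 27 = 10*m^3 - 122*m^2 - 106*m + 26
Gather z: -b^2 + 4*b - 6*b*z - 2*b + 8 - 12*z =-b^2 + 2*b + z*(-6*b - 12) + 8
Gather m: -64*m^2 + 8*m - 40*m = -64*m^2 - 32*m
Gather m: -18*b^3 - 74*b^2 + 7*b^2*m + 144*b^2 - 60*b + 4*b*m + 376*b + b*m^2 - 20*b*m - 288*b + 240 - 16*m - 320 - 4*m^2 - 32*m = -18*b^3 + 70*b^2 + 28*b + m^2*(b - 4) + m*(7*b^2 - 16*b - 48) - 80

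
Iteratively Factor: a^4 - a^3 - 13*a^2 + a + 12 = (a - 4)*(a^3 + 3*a^2 - a - 3) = (a - 4)*(a - 1)*(a^2 + 4*a + 3) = (a - 4)*(a - 1)*(a + 1)*(a + 3)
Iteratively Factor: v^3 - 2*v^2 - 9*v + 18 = (v - 3)*(v^2 + v - 6) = (v - 3)*(v - 2)*(v + 3)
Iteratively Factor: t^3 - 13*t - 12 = (t + 1)*(t^2 - t - 12) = (t - 4)*(t + 1)*(t + 3)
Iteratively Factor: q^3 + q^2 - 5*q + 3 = (q - 1)*(q^2 + 2*q - 3) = (q - 1)*(q + 3)*(q - 1)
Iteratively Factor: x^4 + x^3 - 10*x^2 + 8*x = (x - 2)*(x^3 + 3*x^2 - 4*x) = (x - 2)*(x + 4)*(x^2 - x) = x*(x - 2)*(x + 4)*(x - 1)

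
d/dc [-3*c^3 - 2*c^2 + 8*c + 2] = -9*c^2 - 4*c + 8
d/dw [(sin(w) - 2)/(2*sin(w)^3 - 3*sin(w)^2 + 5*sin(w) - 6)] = (-4*sin(w)^3 + 15*sin(w)^2 - 12*sin(w) + 4)*cos(w)/(2*sin(w)^3 - 3*sin(w)^2 + 5*sin(w) - 6)^2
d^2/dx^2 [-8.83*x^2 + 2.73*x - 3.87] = -17.6600000000000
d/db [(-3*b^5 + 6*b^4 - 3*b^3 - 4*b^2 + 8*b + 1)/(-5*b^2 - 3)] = (45*b^6 - 60*b^5 + 60*b^4 - 72*b^3 + 67*b^2 + 34*b - 24)/(25*b^4 + 30*b^2 + 9)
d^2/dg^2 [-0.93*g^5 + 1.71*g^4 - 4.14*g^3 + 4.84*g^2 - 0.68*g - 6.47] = -18.6*g^3 + 20.52*g^2 - 24.84*g + 9.68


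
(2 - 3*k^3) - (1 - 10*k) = -3*k^3 + 10*k + 1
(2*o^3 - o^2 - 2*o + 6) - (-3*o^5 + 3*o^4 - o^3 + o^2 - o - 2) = 3*o^5 - 3*o^4 + 3*o^3 - 2*o^2 - o + 8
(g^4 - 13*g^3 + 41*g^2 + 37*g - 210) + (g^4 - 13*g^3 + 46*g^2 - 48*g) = 2*g^4 - 26*g^3 + 87*g^2 - 11*g - 210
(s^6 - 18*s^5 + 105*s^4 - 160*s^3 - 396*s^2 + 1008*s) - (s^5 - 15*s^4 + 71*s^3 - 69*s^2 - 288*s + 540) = s^6 - 19*s^5 + 120*s^4 - 231*s^3 - 327*s^2 + 1296*s - 540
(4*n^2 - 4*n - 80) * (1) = 4*n^2 - 4*n - 80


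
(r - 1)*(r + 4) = r^2 + 3*r - 4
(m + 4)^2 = m^2 + 8*m + 16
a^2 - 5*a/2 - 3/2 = (a - 3)*(a + 1/2)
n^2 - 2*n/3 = n*(n - 2/3)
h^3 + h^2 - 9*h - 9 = (h - 3)*(h + 1)*(h + 3)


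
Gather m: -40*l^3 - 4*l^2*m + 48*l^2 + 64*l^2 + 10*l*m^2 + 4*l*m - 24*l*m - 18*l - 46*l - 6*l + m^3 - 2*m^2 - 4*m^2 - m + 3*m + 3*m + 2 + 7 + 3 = -40*l^3 + 112*l^2 - 70*l + m^3 + m^2*(10*l - 6) + m*(-4*l^2 - 20*l + 5) + 12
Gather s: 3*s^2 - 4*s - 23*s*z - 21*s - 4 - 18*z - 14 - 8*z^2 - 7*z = 3*s^2 + s*(-23*z - 25) - 8*z^2 - 25*z - 18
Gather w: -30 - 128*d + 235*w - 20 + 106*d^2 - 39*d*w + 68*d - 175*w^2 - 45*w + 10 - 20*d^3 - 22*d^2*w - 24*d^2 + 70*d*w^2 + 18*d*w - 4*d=-20*d^3 + 82*d^2 - 64*d + w^2*(70*d - 175) + w*(-22*d^2 - 21*d + 190) - 40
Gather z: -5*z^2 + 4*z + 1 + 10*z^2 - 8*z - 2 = 5*z^2 - 4*z - 1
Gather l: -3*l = -3*l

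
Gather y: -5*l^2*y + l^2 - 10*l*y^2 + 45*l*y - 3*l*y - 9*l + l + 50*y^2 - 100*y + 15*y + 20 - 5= l^2 - 8*l + y^2*(50 - 10*l) + y*(-5*l^2 + 42*l - 85) + 15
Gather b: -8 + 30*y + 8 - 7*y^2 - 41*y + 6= -7*y^2 - 11*y + 6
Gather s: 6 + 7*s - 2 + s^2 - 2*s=s^2 + 5*s + 4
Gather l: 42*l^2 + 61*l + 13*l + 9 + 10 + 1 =42*l^2 + 74*l + 20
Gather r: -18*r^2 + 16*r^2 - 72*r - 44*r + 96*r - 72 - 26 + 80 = -2*r^2 - 20*r - 18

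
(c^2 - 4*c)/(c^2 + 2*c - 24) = c/(c + 6)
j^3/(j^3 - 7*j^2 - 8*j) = j^2/(j^2 - 7*j - 8)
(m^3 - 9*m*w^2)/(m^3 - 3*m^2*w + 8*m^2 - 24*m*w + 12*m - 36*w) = m*(m + 3*w)/(m^2 + 8*m + 12)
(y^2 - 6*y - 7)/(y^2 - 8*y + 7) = (y + 1)/(y - 1)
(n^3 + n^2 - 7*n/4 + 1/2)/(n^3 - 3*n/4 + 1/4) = (n + 2)/(n + 1)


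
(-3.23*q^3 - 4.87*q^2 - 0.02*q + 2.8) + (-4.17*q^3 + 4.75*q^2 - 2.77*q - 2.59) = -7.4*q^3 - 0.12*q^2 - 2.79*q + 0.21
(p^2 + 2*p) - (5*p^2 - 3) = -4*p^2 + 2*p + 3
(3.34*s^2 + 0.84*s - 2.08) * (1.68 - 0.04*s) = -0.1336*s^3 + 5.5776*s^2 + 1.4944*s - 3.4944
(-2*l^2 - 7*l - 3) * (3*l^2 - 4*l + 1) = -6*l^4 - 13*l^3 + 17*l^2 + 5*l - 3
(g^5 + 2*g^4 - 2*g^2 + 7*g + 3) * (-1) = -g^5 - 2*g^4 + 2*g^2 - 7*g - 3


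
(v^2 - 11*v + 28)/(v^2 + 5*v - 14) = (v^2 - 11*v + 28)/(v^2 + 5*v - 14)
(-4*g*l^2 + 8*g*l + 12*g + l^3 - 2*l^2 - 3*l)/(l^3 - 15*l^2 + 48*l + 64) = (-4*g*l + 12*g + l^2 - 3*l)/(l^2 - 16*l + 64)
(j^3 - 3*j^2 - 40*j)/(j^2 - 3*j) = (j^2 - 3*j - 40)/(j - 3)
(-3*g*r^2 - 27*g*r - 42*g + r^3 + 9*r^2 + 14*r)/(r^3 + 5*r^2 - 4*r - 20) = (-3*g*r - 21*g + r^2 + 7*r)/(r^2 + 3*r - 10)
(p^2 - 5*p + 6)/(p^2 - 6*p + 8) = (p - 3)/(p - 4)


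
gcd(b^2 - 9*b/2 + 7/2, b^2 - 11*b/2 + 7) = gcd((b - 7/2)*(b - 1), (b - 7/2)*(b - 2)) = b - 7/2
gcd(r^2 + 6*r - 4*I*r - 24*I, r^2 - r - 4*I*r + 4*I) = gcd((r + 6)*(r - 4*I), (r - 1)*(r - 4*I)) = r - 4*I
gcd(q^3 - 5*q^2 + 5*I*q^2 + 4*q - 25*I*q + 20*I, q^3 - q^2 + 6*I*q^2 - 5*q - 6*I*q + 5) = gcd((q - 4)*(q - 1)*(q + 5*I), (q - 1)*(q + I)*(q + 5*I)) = q^2 + q*(-1 + 5*I) - 5*I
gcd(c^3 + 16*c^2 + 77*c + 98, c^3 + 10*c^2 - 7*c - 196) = c^2 + 14*c + 49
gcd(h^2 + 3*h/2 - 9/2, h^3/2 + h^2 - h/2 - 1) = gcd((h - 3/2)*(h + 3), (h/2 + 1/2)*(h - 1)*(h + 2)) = 1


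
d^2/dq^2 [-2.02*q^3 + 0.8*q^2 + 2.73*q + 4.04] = 1.6 - 12.12*q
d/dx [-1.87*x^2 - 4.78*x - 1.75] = -3.74*x - 4.78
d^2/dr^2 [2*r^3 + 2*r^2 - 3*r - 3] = 12*r + 4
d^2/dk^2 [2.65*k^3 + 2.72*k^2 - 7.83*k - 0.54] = 15.9*k + 5.44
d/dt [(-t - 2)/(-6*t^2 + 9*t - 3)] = (-2*t^2 - 8*t + 7)/(3*(4*t^4 - 12*t^3 + 13*t^2 - 6*t + 1))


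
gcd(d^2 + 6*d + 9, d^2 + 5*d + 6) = d + 3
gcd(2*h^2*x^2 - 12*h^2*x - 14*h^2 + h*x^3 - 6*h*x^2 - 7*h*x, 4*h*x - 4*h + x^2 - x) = 1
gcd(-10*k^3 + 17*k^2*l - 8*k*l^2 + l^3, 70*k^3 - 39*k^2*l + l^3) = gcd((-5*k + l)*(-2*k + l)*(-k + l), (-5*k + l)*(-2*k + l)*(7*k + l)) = 10*k^2 - 7*k*l + l^2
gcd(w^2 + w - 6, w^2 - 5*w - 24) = w + 3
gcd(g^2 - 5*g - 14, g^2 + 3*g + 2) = g + 2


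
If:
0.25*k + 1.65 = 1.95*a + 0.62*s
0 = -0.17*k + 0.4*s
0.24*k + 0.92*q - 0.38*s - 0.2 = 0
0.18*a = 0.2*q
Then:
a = 0.89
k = -6.88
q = 0.80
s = -2.92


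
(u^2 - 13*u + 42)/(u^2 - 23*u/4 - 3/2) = 4*(u - 7)/(4*u + 1)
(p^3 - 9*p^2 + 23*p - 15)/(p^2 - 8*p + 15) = p - 1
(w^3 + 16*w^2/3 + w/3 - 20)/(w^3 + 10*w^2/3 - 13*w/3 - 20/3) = (w + 3)/(w + 1)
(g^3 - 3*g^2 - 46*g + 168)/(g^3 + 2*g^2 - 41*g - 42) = (g - 4)/(g + 1)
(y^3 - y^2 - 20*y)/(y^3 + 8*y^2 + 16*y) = (y - 5)/(y + 4)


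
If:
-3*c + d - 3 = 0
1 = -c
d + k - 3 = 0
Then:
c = -1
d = 0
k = 3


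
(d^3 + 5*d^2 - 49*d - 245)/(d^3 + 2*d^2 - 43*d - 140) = (d + 7)/(d + 4)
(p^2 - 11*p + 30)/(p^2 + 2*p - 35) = (p - 6)/(p + 7)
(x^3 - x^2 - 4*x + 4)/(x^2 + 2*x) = x - 3 + 2/x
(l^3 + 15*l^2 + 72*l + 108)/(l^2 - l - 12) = (l^2 + 12*l + 36)/(l - 4)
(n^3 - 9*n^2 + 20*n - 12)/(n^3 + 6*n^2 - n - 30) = (n^2 - 7*n + 6)/(n^2 + 8*n + 15)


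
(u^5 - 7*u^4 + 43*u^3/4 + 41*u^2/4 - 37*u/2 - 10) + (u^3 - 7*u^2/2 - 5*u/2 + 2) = u^5 - 7*u^4 + 47*u^3/4 + 27*u^2/4 - 21*u - 8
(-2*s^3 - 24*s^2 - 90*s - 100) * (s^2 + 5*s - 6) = -2*s^5 - 34*s^4 - 198*s^3 - 406*s^2 + 40*s + 600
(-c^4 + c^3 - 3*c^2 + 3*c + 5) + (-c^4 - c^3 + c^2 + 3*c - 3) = -2*c^4 - 2*c^2 + 6*c + 2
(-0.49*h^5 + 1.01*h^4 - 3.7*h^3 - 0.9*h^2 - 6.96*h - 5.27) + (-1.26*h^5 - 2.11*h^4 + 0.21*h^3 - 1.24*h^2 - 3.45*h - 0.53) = -1.75*h^5 - 1.1*h^4 - 3.49*h^3 - 2.14*h^2 - 10.41*h - 5.8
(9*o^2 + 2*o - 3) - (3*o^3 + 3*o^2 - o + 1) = -3*o^3 + 6*o^2 + 3*o - 4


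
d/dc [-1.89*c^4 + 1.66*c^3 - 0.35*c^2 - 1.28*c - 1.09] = -7.56*c^3 + 4.98*c^2 - 0.7*c - 1.28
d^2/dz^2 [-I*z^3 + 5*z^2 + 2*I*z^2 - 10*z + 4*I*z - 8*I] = -6*I*z + 10 + 4*I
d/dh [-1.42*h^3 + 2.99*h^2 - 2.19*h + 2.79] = -4.26*h^2 + 5.98*h - 2.19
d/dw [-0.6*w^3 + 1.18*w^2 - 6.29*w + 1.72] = -1.8*w^2 + 2.36*w - 6.29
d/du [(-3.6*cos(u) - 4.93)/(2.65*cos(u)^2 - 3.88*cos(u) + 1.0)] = (-9.54*cos(u)^2 - 26.129*cos(u) + 22.7284)*sin(u)/(7.0225*cos(u)^4 - 20.564*cos(u)^3 + 20.3544*cos(u)^2 - 7.76*cos(u) + 1.0)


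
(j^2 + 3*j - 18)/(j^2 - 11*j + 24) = (j + 6)/(j - 8)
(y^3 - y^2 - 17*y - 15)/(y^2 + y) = y - 2 - 15/y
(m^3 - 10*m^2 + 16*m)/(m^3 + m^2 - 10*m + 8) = m*(m - 8)/(m^2 + 3*m - 4)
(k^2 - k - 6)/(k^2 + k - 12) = (k + 2)/(k + 4)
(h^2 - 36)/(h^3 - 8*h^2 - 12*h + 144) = (h + 6)/(h^2 - 2*h - 24)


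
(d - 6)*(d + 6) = d^2 - 36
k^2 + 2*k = k*(k + 2)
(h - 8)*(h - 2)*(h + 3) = h^3 - 7*h^2 - 14*h + 48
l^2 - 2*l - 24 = (l - 6)*(l + 4)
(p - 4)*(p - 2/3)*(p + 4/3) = p^3 - 10*p^2/3 - 32*p/9 + 32/9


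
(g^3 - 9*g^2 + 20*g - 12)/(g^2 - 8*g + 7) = (g^2 - 8*g + 12)/(g - 7)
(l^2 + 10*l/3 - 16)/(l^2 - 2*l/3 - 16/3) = (l + 6)/(l + 2)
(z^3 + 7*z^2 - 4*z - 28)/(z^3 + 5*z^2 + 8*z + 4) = (z^2 + 5*z - 14)/(z^2 + 3*z + 2)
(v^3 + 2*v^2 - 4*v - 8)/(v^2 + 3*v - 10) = (v^2 + 4*v + 4)/(v + 5)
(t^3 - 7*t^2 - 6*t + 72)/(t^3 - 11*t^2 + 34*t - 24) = (t + 3)/(t - 1)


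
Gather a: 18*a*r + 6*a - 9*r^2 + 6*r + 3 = a*(18*r + 6) - 9*r^2 + 6*r + 3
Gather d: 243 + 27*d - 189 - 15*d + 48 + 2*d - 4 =14*d + 98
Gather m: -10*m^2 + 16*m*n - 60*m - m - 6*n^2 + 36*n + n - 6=-10*m^2 + m*(16*n - 61) - 6*n^2 + 37*n - 6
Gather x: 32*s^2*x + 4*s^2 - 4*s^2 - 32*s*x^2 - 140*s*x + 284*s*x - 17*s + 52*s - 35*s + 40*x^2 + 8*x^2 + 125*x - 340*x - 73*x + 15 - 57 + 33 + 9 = x^2*(48 - 32*s) + x*(32*s^2 + 144*s - 288)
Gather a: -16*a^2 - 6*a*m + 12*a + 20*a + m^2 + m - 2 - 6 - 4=-16*a^2 + a*(32 - 6*m) + m^2 + m - 12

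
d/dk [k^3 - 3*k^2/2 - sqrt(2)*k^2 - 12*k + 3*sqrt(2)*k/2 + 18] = 3*k^2 - 3*k - 2*sqrt(2)*k - 12 + 3*sqrt(2)/2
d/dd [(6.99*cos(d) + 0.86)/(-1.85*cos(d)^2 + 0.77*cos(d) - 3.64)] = (-12.9315*cos(d)^2 - 3.182*cos(d) + 26.1058)*sin(d)/(3.4225*cos(d)^4 - 2.849*cos(d)^3 + 14.0609*cos(d)^2 - 5.6056*cos(d) + 13.2496)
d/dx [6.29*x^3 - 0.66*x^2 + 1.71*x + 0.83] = 18.87*x^2 - 1.32*x + 1.71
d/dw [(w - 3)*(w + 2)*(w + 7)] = 3*w^2 + 12*w - 13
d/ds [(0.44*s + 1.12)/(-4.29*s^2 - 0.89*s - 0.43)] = (1.8876*s^2 + 9.6096*s + 0.8076)/(18.4041*s^4 + 7.6362*s^3 + 4.4815*s^2 + 0.7654*s + 0.1849)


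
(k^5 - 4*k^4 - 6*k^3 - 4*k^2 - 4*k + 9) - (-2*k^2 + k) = k^5 - 4*k^4 - 6*k^3 - 2*k^2 - 5*k + 9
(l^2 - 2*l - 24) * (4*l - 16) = 4*l^3 - 24*l^2 - 64*l + 384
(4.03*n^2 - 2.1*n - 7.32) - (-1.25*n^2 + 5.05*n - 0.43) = 5.28*n^2 - 7.15*n - 6.89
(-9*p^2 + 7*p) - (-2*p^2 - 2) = -7*p^2 + 7*p + 2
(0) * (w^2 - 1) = 0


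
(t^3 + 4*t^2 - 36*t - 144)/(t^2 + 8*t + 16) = (t^2 - 36)/(t + 4)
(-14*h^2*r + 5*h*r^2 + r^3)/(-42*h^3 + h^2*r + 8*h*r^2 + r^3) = r/(3*h + r)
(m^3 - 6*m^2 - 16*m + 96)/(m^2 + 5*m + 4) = (m^2 - 10*m + 24)/(m + 1)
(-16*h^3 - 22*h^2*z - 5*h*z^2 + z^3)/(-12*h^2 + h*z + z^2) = (-16*h^3 - 22*h^2*z - 5*h*z^2 + z^3)/(-12*h^2 + h*z + z^2)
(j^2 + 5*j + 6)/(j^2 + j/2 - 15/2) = 2*(j + 2)/(2*j - 5)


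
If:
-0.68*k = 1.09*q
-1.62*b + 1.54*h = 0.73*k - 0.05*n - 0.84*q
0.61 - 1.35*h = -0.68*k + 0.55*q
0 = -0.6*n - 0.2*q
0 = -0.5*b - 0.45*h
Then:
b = 0.49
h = -0.55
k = -1.32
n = -0.27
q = 0.82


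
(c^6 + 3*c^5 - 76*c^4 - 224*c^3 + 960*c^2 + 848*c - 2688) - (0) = c^6 + 3*c^5 - 76*c^4 - 224*c^3 + 960*c^2 + 848*c - 2688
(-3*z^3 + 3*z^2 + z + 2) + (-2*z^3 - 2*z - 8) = -5*z^3 + 3*z^2 - z - 6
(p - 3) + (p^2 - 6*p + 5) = p^2 - 5*p + 2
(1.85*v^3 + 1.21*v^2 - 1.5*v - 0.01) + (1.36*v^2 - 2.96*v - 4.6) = 1.85*v^3 + 2.57*v^2 - 4.46*v - 4.61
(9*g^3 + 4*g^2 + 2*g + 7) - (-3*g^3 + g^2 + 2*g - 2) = 12*g^3 + 3*g^2 + 9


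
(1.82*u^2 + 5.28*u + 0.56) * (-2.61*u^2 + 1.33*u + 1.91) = -4.7502*u^4 - 11.3602*u^3 + 9.037*u^2 + 10.8296*u + 1.0696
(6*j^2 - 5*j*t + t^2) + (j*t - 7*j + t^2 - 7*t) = 6*j^2 - 4*j*t - 7*j + 2*t^2 - 7*t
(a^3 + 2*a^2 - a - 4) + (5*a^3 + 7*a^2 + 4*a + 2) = 6*a^3 + 9*a^2 + 3*a - 2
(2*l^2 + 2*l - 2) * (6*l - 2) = 12*l^3 + 8*l^2 - 16*l + 4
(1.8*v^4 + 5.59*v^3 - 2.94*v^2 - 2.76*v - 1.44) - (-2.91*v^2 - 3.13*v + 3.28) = 1.8*v^4 + 5.59*v^3 - 0.0299999999999998*v^2 + 0.37*v - 4.72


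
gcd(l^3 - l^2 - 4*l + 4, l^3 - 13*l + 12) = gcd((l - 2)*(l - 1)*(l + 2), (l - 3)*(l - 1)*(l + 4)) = l - 1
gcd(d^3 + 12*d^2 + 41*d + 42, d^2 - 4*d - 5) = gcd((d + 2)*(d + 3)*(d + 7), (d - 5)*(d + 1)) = 1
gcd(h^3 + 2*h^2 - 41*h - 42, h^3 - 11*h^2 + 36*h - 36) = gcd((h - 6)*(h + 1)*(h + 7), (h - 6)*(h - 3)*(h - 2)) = h - 6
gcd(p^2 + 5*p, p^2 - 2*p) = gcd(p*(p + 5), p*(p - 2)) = p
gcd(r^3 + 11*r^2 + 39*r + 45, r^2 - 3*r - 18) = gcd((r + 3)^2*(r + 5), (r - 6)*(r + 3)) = r + 3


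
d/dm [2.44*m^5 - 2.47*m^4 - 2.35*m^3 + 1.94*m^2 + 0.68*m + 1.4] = 12.2*m^4 - 9.88*m^3 - 7.05*m^2 + 3.88*m + 0.68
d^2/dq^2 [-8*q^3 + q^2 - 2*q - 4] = 2 - 48*q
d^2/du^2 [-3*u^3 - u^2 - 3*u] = -18*u - 2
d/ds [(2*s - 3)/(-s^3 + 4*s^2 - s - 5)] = (-2*s^3 + 8*s^2 - 2*s + (2*s - 3)*(3*s^2 - 8*s + 1) - 10)/(s^3 - 4*s^2 + s + 5)^2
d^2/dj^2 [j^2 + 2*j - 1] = 2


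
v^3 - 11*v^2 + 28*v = v*(v - 7)*(v - 4)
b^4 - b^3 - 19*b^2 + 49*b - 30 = (b - 3)*(b - 2)*(b - 1)*(b + 5)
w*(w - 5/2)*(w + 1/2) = w^3 - 2*w^2 - 5*w/4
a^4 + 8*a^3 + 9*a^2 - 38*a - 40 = (a - 2)*(a + 1)*(a + 4)*(a + 5)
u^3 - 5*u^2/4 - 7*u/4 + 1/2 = (u - 2)*(u - 1/4)*(u + 1)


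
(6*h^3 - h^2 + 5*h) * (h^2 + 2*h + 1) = 6*h^5 + 11*h^4 + 9*h^3 + 9*h^2 + 5*h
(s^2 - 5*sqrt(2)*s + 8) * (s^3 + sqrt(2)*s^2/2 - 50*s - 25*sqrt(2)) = s^5 - 9*sqrt(2)*s^4/2 - 47*s^3 + 229*sqrt(2)*s^2 - 150*s - 200*sqrt(2)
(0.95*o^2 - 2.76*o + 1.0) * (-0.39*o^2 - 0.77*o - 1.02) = -0.3705*o^4 + 0.3449*o^3 + 0.7662*o^2 + 2.0452*o - 1.02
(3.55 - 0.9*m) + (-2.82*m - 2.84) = 0.71 - 3.72*m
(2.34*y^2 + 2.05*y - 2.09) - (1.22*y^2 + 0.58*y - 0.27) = 1.12*y^2 + 1.47*y - 1.82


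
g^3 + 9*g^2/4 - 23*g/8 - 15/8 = (g - 5/4)*(g + 1/2)*(g + 3)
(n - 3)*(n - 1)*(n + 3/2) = n^3 - 5*n^2/2 - 3*n + 9/2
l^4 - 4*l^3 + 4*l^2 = l^2*(l - 2)^2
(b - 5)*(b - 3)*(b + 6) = b^3 - 2*b^2 - 33*b + 90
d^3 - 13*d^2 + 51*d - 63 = (d - 7)*(d - 3)^2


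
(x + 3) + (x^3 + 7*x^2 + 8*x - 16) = x^3 + 7*x^2 + 9*x - 13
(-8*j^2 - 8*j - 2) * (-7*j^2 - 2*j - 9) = 56*j^4 + 72*j^3 + 102*j^2 + 76*j + 18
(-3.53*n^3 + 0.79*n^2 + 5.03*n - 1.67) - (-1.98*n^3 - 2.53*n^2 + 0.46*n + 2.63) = -1.55*n^3 + 3.32*n^2 + 4.57*n - 4.3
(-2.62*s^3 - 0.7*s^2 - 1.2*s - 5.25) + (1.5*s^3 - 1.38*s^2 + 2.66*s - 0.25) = -1.12*s^3 - 2.08*s^2 + 1.46*s - 5.5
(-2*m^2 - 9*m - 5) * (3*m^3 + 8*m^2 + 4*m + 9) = -6*m^5 - 43*m^4 - 95*m^3 - 94*m^2 - 101*m - 45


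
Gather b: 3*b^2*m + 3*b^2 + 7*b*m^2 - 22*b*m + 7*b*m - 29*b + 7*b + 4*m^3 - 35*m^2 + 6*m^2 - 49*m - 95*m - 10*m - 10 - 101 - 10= b^2*(3*m + 3) + b*(7*m^2 - 15*m - 22) + 4*m^3 - 29*m^2 - 154*m - 121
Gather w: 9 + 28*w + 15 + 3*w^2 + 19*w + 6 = 3*w^2 + 47*w + 30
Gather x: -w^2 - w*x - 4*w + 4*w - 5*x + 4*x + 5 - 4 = -w^2 + x*(-w - 1) + 1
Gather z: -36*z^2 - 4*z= -36*z^2 - 4*z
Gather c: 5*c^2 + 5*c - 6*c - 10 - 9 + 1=5*c^2 - c - 18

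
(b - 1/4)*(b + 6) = b^2 + 23*b/4 - 3/2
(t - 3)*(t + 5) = t^2 + 2*t - 15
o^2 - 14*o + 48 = (o - 8)*(o - 6)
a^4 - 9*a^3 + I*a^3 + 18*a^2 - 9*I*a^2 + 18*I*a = a*(a - 6)*(a - 3)*(a + I)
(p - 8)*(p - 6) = p^2 - 14*p + 48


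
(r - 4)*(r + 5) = r^2 + r - 20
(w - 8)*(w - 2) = w^2 - 10*w + 16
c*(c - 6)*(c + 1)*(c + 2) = c^4 - 3*c^3 - 16*c^2 - 12*c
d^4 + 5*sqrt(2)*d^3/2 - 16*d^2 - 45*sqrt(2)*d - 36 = (d - 3*sqrt(2))*(d + sqrt(2)/2)*(d + 2*sqrt(2))*(d + 3*sqrt(2))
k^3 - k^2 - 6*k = k*(k - 3)*(k + 2)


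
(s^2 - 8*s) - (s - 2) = s^2 - 9*s + 2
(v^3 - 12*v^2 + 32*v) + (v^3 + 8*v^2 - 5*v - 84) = 2*v^3 - 4*v^2 + 27*v - 84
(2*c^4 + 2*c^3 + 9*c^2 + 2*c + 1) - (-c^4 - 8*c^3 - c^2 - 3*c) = 3*c^4 + 10*c^3 + 10*c^2 + 5*c + 1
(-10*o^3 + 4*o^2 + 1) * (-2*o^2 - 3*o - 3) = 20*o^5 + 22*o^4 + 18*o^3 - 14*o^2 - 3*o - 3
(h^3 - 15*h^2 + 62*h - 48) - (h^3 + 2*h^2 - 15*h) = -17*h^2 + 77*h - 48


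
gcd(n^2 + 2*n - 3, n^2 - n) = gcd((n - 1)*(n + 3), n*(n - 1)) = n - 1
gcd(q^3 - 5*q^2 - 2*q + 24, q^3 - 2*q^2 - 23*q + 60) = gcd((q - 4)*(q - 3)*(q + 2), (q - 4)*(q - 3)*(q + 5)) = q^2 - 7*q + 12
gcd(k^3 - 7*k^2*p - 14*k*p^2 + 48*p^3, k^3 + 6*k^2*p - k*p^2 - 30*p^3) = -k^2 - k*p + 6*p^2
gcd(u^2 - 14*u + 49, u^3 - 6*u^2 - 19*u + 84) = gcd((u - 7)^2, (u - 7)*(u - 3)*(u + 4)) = u - 7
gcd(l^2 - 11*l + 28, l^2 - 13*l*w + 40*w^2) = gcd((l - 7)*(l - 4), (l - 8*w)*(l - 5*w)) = 1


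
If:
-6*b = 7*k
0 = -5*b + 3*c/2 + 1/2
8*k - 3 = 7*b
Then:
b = -21/97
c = -307/291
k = 18/97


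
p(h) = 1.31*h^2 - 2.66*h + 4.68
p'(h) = 2.62*h - 2.66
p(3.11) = 9.08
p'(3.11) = 5.49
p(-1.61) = 12.36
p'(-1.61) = -6.88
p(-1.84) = 14.01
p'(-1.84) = -7.48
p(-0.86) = 7.94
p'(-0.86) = -4.91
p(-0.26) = 5.46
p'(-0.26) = -3.34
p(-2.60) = 20.45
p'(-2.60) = -9.47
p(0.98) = 3.33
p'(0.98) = -0.09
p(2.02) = 4.65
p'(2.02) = 2.63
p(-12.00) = 225.24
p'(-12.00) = -34.10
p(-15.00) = 339.33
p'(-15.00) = -41.96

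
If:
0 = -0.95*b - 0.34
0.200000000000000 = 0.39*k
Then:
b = -0.36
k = 0.51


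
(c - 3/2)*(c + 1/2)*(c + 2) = c^3 + c^2 - 11*c/4 - 3/2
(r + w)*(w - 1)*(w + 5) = r*w^2 + 4*r*w - 5*r + w^3 + 4*w^2 - 5*w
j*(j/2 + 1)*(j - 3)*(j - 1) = j^4/2 - j^3 - 5*j^2/2 + 3*j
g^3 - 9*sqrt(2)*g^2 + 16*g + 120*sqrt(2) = (g - 6*sqrt(2))*(g - 5*sqrt(2))*(g + 2*sqrt(2))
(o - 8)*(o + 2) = o^2 - 6*o - 16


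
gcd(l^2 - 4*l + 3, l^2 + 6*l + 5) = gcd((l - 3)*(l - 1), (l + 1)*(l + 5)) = 1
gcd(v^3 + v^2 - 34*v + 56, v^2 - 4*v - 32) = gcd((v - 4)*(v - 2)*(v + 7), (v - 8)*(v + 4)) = 1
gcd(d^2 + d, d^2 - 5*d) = d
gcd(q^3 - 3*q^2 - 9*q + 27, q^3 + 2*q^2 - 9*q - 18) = q^2 - 9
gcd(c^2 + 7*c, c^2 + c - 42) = c + 7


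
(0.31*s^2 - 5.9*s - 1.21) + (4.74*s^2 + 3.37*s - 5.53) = 5.05*s^2 - 2.53*s - 6.74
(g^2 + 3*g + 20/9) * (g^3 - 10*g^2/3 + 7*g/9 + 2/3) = g^5 - g^4/3 - 7*g^3 - 119*g^2/27 + 302*g/81 + 40/27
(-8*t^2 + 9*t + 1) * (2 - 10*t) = 80*t^3 - 106*t^2 + 8*t + 2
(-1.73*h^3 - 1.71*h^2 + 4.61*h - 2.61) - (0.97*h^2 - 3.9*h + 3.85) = -1.73*h^3 - 2.68*h^2 + 8.51*h - 6.46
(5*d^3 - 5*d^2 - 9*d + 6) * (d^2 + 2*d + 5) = 5*d^5 + 5*d^4 + 6*d^3 - 37*d^2 - 33*d + 30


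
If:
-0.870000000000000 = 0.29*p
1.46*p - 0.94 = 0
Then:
No Solution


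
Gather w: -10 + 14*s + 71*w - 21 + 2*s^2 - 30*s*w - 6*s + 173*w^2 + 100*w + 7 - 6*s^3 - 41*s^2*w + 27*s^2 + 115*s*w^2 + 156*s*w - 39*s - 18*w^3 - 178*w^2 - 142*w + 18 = -6*s^3 + 29*s^2 - 31*s - 18*w^3 + w^2*(115*s - 5) + w*(-41*s^2 + 126*s + 29) - 6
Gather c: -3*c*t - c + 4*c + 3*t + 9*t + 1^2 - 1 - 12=c*(3 - 3*t) + 12*t - 12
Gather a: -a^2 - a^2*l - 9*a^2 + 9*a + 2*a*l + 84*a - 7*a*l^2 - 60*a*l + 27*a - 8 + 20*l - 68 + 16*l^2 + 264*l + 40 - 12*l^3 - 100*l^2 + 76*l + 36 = a^2*(-l - 10) + a*(-7*l^2 - 58*l + 120) - 12*l^3 - 84*l^2 + 360*l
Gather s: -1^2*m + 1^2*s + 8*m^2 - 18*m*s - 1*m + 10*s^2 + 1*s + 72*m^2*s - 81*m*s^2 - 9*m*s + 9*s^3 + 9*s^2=8*m^2 - 2*m + 9*s^3 + s^2*(19 - 81*m) + s*(72*m^2 - 27*m + 2)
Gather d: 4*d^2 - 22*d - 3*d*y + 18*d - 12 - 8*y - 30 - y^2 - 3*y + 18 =4*d^2 + d*(-3*y - 4) - y^2 - 11*y - 24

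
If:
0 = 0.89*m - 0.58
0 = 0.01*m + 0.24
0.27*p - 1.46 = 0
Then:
No Solution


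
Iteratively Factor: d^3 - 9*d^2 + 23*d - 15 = (d - 5)*(d^2 - 4*d + 3) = (d - 5)*(d - 3)*(d - 1)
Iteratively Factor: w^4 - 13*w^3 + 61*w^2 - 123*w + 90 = (w - 3)*(w^3 - 10*w^2 + 31*w - 30) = (w - 3)*(w - 2)*(w^2 - 8*w + 15) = (w - 5)*(w - 3)*(w - 2)*(w - 3)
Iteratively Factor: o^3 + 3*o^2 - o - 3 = (o + 3)*(o^2 - 1) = (o - 1)*(o + 3)*(o + 1)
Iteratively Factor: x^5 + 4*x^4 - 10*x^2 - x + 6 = (x + 1)*(x^4 + 3*x^3 - 3*x^2 - 7*x + 6) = (x + 1)*(x + 3)*(x^3 - 3*x + 2) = (x + 1)*(x + 2)*(x + 3)*(x^2 - 2*x + 1) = (x - 1)*(x + 1)*(x + 2)*(x + 3)*(x - 1)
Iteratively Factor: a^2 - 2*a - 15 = (a + 3)*(a - 5)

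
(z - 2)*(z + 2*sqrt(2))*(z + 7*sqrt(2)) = z^3 - 2*z^2 + 9*sqrt(2)*z^2 - 18*sqrt(2)*z + 28*z - 56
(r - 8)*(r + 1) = r^2 - 7*r - 8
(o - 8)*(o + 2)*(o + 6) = o^3 - 52*o - 96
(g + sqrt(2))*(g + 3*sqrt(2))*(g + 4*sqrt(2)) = g^3 + 8*sqrt(2)*g^2 + 38*g + 24*sqrt(2)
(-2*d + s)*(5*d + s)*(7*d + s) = -70*d^3 + 11*d^2*s + 10*d*s^2 + s^3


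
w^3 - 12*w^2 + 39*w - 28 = (w - 7)*(w - 4)*(w - 1)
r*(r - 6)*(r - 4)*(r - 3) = r^4 - 13*r^3 + 54*r^2 - 72*r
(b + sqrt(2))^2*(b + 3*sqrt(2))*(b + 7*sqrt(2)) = b^4 + 12*sqrt(2)*b^3 + 84*b^2 + 104*sqrt(2)*b + 84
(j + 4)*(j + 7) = j^2 + 11*j + 28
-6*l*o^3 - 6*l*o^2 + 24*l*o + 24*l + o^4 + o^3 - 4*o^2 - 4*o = (-6*l + o)*(o - 2)*(o + 1)*(o + 2)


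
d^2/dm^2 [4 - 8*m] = 0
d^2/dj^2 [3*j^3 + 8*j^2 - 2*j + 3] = 18*j + 16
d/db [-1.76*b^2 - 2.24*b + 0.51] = -3.52*b - 2.24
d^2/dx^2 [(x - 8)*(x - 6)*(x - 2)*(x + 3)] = 12*x^2 - 78*x + 56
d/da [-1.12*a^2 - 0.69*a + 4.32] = -2.24*a - 0.69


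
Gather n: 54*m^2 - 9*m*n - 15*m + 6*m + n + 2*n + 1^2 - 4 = 54*m^2 - 9*m + n*(3 - 9*m) - 3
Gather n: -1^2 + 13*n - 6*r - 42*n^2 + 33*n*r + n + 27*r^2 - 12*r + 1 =-42*n^2 + n*(33*r + 14) + 27*r^2 - 18*r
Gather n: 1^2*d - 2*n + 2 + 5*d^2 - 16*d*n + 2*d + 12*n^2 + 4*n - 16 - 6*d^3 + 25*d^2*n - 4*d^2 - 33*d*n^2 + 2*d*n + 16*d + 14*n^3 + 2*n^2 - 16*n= -6*d^3 + d^2 + 19*d + 14*n^3 + n^2*(14 - 33*d) + n*(25*d^2 - 14*d - 14) - 14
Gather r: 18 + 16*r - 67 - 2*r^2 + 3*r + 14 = -2*r^2 + 19*r - 35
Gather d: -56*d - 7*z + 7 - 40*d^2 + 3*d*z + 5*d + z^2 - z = -40*d^2 + d*(3*z - 51) + z^2 - 8*z + 7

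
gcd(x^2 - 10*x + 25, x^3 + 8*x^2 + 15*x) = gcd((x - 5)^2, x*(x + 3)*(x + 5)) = 1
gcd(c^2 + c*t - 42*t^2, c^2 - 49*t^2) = c + 7*t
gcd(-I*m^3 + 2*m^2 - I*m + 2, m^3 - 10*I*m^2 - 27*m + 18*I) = m - I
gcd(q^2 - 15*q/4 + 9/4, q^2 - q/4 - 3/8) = q - 3/4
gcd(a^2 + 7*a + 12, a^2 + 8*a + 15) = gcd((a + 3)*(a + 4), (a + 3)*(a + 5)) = a + 3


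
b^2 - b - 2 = (b - 2)*(b + 1)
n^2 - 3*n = n*(n - 3)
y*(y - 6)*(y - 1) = y^3 - 7*y^2 + 6*y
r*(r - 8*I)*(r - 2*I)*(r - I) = r^4 - 11*I*r^3 - 26*r^2 + 16*I*r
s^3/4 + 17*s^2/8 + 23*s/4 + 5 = (s/4 + 1)*(s + 2)*(s + 5/2)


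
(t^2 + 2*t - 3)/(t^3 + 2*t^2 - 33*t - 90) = (t - 1)/(t^2 - t - 30)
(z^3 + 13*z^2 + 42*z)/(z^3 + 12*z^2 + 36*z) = (z + 7)/(z + 6)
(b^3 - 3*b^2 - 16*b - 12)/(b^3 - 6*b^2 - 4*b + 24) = (b + 1)/(b - 2)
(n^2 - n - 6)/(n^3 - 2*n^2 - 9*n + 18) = (n + 2)/(n^2 + n - 6)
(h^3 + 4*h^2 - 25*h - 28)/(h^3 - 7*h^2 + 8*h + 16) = (h + 7)/(h - 4)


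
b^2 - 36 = (b - 6)*(b + 6)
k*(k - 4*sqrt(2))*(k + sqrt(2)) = k^3 - 3*sqrt(2)*k^2 - 8*k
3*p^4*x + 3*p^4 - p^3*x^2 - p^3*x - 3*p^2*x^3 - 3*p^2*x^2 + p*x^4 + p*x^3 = (-3*p + x)*(-p + x)*(p + x)*(p*x + p)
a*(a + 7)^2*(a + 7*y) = a^4 + 7*a^3*y + 14*a^3 + 98*a^2*y + 49*a^2 + 343*a*y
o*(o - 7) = o^2 - 7*o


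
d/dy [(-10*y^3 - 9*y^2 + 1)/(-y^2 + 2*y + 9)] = 2*(5*y^4 - 20*y^3 - 144*y^2 - 80*y - 1)/(y^4 - 4*y^3 - 14*y^2 + 36*y + 81)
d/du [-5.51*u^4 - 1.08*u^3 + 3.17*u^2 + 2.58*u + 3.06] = -22.04*u^3 - 3.24*u^2 + 6.34*u + 2.58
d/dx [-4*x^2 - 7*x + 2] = -8*x - 7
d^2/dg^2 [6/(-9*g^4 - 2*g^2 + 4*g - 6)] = 24*((27*g^2 + 1)*(9*g^4 + 2*g^2 - 4*g + 6) - 8*(9*g^3 + g - 1)^2)/(9*g^4 + 2*g^2 - 4*g + 6)^3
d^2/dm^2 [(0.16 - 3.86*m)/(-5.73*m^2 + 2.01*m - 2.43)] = ((17.3508 - 132.7068*m)*(5.73*m^2 - 2.01*m + 2.43) + (3.86*m - 0.16)*(11.46*m - 2.01)*(22.92*m - 4.02))/(5.73*m^2 - 2.01*m + 2.43)^3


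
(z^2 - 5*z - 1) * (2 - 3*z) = -3*z^3 + 17*z^2 - 7*z - 2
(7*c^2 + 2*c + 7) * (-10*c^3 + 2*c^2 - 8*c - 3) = -70*c^5 - 6*c^4 - 122*c^3 - 23*c^2 - 62*c - 21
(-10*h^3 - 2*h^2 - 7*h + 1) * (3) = -30*h^3 - 6*h^2 - 21*h + 3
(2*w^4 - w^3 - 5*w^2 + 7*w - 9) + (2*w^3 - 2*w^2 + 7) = 2*w^4 + w^3 - 7*w^2 + 7*w - 2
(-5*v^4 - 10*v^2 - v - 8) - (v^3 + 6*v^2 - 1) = -5*v^4 - v^3 - 16*v^2 - v - 7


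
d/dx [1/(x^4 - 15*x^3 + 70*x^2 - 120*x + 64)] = (-4*x^3 + 45*x^2 - 140*x + 120)/(x^4 - 15*x^3 + 70*x^2 - 120*x + 64)^2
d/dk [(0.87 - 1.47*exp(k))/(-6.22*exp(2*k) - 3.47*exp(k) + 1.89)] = (-9.1434*exp(2*k) + 10.8228*exp(k) + 0.240600000000001)*exp(k)/(38.6884*exp(4*k) + 43.1668*exp(3*k) - 11.4707*exp(2*k) - 13.1166*exp(k) + 3.5721)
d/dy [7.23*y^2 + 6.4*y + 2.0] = 14.46*y + 6.4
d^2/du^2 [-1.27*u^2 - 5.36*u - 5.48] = -2.54000000000000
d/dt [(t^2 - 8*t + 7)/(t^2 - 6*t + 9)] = 2*(t + 5)/(t^3 - 9*t^2 + 27*t - 27)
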